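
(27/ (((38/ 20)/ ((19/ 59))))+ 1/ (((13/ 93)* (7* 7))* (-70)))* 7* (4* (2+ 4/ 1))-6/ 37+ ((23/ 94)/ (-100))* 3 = 10042648756761/ 13071367400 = 768.29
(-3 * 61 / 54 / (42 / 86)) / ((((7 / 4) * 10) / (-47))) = 123281 / 6615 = 18.64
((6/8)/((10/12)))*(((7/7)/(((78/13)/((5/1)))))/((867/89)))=89/1156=0.08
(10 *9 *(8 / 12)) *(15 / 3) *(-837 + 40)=-239100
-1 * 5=-5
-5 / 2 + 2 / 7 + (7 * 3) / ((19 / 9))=2057 / 266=7.73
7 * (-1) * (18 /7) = -18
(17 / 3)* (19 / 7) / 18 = 323 / 378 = 0.85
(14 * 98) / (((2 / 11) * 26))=3773 / 13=290.23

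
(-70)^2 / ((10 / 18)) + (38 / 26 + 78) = 115693 / 13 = 8899.46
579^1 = 579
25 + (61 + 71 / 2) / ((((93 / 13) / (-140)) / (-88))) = 15457765 / 93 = 166212.53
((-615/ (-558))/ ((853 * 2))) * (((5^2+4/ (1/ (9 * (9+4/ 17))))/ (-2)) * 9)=-3737355/ 3596248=-1.04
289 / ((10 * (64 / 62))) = 8959 / 320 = 28.00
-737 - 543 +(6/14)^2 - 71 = -1350.82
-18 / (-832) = 0.02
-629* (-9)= 5661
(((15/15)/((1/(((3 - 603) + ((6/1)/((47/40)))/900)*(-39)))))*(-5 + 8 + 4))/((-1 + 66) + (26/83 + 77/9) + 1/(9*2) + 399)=57507998184/166039015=346.35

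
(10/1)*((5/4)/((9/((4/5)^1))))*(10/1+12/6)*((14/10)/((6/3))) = 28/3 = 9.33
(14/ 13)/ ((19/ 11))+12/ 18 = 956/ 741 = 1.29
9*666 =5994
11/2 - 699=-1387/2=-693.50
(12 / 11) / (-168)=-1 / 154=-0.01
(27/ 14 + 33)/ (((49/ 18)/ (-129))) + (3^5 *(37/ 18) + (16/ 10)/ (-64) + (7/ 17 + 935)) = -51382731/ 233240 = -220.30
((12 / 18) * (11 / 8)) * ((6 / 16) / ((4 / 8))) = 11 / 16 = 0.69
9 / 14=0.64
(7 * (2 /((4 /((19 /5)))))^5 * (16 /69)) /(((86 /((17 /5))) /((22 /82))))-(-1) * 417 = 3173666151091 /7602937500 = 417.43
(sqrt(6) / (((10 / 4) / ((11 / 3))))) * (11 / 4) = 121 * sqrt(6) / 30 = 9.88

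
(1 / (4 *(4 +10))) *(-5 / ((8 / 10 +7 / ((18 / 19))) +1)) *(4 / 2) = -225 / 11578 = -0.02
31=31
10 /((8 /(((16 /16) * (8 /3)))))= 10 /3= 3.33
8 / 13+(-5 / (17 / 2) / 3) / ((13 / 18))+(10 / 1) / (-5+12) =2742 / 1547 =1.77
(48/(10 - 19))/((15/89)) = -1424/45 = -31.64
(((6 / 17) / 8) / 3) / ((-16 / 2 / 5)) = -5 / 544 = -0.01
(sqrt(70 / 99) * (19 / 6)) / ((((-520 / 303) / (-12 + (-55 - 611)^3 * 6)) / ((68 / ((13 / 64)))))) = 308387356980928 * sqrt(770) / 9295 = 920645709103.20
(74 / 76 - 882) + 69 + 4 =-30705 / 38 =-808.03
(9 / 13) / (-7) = -9 / 91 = -0.10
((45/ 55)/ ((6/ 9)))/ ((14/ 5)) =135/ 308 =0.44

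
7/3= 2.33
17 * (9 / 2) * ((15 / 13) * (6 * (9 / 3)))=20655 / 13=1588.85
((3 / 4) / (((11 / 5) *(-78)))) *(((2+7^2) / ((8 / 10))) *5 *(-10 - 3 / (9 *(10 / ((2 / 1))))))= 64175 / 4576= 14.02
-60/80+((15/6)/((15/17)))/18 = -16/27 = -0.59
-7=-7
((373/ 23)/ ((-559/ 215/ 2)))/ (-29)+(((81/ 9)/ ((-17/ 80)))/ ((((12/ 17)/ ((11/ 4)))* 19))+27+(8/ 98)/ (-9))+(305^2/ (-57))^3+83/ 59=-4346848129.57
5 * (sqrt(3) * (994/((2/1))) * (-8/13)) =-19880 * sqrt(3)/13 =-2648.71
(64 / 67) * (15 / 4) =240 / 67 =3.58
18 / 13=1.38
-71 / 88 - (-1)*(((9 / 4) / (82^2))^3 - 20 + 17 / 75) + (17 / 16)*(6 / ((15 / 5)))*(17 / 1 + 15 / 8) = 313474351192759057 / 16051552251187200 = 19.53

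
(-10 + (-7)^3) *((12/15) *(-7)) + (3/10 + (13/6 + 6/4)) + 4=59543/30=1984.77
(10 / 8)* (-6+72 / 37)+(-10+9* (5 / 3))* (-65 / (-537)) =-4.46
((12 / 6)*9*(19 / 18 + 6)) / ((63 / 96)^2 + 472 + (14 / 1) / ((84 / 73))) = 390144 / 1488683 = 0.26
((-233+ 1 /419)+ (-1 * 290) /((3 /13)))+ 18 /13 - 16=-24581434 /16341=-1504.28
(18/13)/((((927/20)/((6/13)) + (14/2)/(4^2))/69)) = 99360/104897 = 0.95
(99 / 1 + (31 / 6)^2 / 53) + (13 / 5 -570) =-4463731 / 9540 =-467.90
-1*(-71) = 71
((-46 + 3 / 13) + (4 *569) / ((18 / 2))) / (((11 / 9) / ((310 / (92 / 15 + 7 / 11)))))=112683450 / 14521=7760.03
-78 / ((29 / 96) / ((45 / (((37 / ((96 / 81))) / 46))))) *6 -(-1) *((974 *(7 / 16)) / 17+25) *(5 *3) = -14880786105 / 145928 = -101973.48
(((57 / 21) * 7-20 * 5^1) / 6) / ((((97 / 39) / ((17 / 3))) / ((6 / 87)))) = -5967 / 2813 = -2.12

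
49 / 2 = 24.50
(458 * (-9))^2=16990884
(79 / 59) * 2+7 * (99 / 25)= 44837 / 1475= 30.40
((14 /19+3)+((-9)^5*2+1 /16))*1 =-35900637 /304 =-118094.20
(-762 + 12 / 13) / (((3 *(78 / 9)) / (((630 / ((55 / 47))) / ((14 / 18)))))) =-37666458 / 1859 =-20261.68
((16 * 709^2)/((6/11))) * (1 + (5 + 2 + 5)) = 191689021.33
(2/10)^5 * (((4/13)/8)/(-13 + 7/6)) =-3/2884375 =-0.00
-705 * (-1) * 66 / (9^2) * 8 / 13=41360 / 117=353.50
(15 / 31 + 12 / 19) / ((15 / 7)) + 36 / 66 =1.07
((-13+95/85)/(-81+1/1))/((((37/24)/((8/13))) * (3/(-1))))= -808/40885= -0.02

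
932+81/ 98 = 91417/ 98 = 932.83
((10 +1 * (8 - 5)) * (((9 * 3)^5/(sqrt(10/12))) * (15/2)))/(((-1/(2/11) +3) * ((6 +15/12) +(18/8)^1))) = -1119214746 * sqrt(30)/95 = -64528332.96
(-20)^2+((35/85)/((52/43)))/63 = 3182443/7956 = 400.01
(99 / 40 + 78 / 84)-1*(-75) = 21953 / 280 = 78.40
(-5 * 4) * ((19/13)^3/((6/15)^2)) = -857375/2197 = -390.25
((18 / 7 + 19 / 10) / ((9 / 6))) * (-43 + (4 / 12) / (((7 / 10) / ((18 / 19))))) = -1771267 / 13965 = -126.84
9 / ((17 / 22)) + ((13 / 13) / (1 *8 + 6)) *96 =2202 / 119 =18.50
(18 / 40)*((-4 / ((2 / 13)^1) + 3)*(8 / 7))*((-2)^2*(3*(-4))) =19872 / 35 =567.77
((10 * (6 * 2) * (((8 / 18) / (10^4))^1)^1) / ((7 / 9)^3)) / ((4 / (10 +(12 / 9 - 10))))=162 / 42875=0.00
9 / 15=3 / 5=0.60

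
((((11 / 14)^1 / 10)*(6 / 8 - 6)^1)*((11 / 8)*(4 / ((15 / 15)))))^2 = 131769 / 25600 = 5.15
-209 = -209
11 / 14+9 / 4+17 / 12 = 187 / 42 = 4.45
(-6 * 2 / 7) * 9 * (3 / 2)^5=-6561 / 56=-117.16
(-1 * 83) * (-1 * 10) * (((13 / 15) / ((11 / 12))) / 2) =4316 / 11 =392.36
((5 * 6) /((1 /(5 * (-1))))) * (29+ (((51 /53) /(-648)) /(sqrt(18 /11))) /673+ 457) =-72900+ 425 * sqrt(22) /7704504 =-72900.00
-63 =-63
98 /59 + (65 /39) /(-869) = 255191 /153813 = 1.66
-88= -88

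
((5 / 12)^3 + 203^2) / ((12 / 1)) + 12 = 71458109 / 20736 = 3446.09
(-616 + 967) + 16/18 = 3167/9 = 351.89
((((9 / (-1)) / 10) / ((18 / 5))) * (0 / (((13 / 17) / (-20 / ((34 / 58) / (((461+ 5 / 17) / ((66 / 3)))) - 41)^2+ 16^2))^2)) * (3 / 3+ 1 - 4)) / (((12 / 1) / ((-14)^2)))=0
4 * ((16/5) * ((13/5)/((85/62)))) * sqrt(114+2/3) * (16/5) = 1650688 * sqrt(258)/31875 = 831.81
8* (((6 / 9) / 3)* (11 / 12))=44 / 27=1.63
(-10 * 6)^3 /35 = -6171.43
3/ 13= 0.23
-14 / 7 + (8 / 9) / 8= -17 / 9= -1.89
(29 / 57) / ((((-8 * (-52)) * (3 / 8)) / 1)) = 29 / 8892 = 0.00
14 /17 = 0.82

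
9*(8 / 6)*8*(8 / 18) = 128 / 3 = 42.67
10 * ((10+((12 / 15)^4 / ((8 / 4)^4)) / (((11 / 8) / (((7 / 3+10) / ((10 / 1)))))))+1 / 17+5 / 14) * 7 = 256210459 / 350625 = 730.73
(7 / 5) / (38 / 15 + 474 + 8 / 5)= 0.00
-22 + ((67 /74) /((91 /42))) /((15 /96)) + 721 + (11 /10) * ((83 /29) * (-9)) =93924189 /139490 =673.34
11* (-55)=-605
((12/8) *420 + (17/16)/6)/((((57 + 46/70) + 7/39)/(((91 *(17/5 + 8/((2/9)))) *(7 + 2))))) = 888229839861/2526304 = 351592.62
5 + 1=6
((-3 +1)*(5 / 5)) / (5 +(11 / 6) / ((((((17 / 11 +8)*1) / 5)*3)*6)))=-4536 / 11461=-0.40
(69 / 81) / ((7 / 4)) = 92 / 189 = 0.49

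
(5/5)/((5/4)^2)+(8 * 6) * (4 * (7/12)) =2816/25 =112.64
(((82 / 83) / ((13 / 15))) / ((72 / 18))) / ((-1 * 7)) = -615 / 15106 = -0.04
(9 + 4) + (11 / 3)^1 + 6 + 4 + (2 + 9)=113 / 3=37.67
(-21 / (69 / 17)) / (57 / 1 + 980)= -7 / 1403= -0.00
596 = 596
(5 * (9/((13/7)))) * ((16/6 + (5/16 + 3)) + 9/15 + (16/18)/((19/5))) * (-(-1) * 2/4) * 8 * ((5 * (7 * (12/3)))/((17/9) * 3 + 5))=68504205/7904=8667.03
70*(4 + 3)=490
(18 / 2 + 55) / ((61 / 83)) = 5312 / 61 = 87.08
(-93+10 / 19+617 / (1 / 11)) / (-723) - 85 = -1294841 / 13737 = -94.26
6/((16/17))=51/8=6.38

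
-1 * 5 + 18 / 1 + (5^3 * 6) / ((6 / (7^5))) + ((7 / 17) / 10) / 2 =714301927 / 340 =2100888.02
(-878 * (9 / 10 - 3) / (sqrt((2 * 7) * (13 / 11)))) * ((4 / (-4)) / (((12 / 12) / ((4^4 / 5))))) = -168576 * sqrt(2002) / 325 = -23208.36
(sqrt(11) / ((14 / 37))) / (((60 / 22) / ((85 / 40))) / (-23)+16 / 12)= 477411 * sqrt(11) / 230776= 6.86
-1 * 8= -8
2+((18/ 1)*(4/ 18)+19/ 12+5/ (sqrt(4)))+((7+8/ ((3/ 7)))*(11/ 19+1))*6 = 57739/ 228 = 253.24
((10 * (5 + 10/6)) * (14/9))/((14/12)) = 800/9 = 88.89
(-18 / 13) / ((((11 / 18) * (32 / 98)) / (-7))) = 27783 / 572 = 48.57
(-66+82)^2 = 256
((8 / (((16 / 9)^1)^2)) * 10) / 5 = 81 / 16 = 5.06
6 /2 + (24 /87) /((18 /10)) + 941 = 246424 /261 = 944.15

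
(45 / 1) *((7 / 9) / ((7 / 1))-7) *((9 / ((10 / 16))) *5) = -22320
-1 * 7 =-7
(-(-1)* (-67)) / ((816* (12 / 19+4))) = -1273 / 71808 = -0.02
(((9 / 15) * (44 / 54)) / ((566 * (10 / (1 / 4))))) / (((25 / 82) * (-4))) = -451 / 25470000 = -0.00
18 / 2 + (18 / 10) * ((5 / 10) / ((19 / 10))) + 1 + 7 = 332 / 19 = 17.47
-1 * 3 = -3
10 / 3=3.33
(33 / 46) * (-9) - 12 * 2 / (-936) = -11537 / 1794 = -6.43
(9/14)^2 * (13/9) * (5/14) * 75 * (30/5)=131625/1372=95.94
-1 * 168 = -168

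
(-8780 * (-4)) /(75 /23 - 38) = -807760 /799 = -1010.96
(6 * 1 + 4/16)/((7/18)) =225/14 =16.07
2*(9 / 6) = 3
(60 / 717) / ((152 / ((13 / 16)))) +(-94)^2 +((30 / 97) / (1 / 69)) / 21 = 871920578343 / 98666848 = 8837.02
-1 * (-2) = 2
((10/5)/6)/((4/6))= 1/2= 0.50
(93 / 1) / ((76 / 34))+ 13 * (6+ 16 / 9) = 142.72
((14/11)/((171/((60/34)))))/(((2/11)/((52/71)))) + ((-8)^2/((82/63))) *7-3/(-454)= 440860952789/1280624586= 344.25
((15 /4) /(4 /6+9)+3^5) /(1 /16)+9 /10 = 1129581 /290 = 3895.11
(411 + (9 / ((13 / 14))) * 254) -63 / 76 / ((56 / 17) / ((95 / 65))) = 1194951 / 416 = 2872.48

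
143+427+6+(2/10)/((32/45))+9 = 18729/32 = 585.28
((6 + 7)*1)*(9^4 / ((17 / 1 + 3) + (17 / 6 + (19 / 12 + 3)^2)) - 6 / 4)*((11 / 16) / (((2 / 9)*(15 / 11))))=8827498251 / 2020160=4369.70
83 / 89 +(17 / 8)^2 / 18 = 121337 / 102528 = 1.18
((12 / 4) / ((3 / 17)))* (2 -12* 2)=-374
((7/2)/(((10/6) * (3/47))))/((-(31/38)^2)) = -237538/4805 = -49.44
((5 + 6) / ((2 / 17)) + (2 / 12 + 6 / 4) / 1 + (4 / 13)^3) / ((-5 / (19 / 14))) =-23842549 / 922740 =-25.84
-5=-5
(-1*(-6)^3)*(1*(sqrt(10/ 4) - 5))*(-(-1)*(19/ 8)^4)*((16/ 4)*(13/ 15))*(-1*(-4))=-15247557/ 32 + 15247557*sqrt(10)/ 320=-325808.00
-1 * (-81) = 81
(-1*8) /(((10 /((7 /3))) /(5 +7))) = -112 /5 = -22.40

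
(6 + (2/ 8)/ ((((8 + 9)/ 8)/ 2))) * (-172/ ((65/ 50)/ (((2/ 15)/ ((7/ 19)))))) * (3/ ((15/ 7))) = -1385632/ 3315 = -417.99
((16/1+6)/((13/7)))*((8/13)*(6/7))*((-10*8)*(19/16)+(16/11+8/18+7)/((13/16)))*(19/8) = -8220844/6591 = -1247.28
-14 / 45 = -0.31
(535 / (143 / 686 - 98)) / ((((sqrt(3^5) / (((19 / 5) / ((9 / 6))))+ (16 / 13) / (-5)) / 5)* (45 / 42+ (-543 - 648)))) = 7716253126400 / 51549482574908433+ 4124641885000* sqrt(3) / 1909240095366979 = 0.00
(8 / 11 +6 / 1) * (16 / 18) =592 / 99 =5.98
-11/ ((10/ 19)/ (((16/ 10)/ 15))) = -836/ 375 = -2.23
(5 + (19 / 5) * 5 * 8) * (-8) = -1256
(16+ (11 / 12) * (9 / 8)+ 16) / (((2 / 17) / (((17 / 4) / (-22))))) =-305473 / 5632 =-54.24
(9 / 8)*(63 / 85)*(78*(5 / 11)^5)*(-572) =-721.86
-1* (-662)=662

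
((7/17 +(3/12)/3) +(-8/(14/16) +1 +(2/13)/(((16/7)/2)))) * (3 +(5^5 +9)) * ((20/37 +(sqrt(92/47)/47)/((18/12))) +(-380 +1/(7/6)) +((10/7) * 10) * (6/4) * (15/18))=20439867348577/2404038-437529938 * sqrt(1081)/30755907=8501838.54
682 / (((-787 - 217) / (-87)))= 29667 / 502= 59.10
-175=-175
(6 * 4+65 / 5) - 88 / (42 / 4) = 601 / 21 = 28.62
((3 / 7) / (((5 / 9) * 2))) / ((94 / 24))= 162 / 1645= 0.10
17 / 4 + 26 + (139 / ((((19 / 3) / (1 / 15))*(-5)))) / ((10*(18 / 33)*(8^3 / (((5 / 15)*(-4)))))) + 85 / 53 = 18476289037 / 580032000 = 31.85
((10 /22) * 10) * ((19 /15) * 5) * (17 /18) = 8075 /297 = 27.19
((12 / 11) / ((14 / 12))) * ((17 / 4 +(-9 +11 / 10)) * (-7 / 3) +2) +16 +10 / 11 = 936 / 35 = 26.74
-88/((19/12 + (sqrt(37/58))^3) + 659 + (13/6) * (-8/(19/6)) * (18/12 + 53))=-40418089986912/166387877527907 + 1227134304 * sqrt(2146)/166387877527907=-0.24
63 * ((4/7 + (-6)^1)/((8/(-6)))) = 513/2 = 256.50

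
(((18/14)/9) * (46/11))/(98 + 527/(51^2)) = 7038/1156925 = 0.01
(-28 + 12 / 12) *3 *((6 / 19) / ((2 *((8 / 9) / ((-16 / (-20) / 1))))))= -2187 / 190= -11.51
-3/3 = -1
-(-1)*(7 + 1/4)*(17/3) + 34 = 901/12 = 75.08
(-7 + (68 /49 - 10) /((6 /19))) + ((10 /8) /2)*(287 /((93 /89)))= 1669537 /12152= 137.39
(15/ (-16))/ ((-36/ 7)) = 35/ 192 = 0.18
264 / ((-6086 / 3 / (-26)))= 10296 / 3043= 3.38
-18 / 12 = -3 / 2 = -1.50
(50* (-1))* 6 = -300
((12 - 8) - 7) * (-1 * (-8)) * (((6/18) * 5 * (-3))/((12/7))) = 70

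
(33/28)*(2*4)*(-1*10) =-94.29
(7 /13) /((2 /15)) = 105 /26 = 4.04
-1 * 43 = -43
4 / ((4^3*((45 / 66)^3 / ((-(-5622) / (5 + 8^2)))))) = 1247147 / 77625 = 16.07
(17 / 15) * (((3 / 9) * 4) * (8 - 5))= 68 / 15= 4.53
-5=-5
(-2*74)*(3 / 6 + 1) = -222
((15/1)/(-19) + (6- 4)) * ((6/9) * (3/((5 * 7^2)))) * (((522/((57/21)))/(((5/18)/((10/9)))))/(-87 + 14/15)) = -288144/3262357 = -0.09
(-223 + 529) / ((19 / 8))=2448 / 19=128.84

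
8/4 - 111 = -109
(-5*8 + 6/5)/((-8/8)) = 194/5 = 38.80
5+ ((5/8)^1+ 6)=93/8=11.62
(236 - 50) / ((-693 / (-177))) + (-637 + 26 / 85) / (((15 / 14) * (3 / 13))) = -744431816 / 294525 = -2527.57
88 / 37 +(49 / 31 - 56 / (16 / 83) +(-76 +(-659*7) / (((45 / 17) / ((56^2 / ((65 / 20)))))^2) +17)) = -481223742628670863 / 785064150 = -612973783.90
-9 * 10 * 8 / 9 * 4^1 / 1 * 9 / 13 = -2880 / 13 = -221.54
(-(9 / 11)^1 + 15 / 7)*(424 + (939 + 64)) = 145554 / 77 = 1890.31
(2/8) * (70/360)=7/144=0.05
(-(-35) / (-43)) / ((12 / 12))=-35 / 43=-0.81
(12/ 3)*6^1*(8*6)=1152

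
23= 23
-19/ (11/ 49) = -931/ 11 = -84.64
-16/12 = -4/3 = -1.33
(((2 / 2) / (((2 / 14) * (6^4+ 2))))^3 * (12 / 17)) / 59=1029 / 548359054694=0.00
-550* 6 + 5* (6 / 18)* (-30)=-3350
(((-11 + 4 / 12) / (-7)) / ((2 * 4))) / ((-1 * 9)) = -4 / 189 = -0.02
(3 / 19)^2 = 9 / 361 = 0.02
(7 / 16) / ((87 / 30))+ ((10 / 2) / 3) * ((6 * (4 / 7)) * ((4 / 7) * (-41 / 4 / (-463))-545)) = -16390507075 / 5263384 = -3114.06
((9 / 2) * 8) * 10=360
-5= -5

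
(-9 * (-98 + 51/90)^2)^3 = -623695904326842.55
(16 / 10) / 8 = 0.20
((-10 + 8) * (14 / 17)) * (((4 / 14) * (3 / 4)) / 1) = -6 / 17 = -0.35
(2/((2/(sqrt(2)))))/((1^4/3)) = 3 * sqrt(2) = 4.24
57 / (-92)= -57 / 92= -0.62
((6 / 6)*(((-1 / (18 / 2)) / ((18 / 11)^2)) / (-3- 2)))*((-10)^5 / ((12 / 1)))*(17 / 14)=-1285625 / 15309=-83.98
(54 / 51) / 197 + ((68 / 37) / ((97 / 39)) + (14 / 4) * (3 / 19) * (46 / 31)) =11074730313 / 7079521429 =1.56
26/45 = 0.58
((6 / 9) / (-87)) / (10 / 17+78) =-17 / 174348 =-0.00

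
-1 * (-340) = 340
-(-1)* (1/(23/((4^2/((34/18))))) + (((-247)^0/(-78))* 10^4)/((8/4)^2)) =-483134/15249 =-31.68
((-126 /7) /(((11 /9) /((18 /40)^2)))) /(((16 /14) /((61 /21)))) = -133407 /17600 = -7.58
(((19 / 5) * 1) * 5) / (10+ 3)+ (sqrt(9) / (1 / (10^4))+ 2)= 390045 / 13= 30003.46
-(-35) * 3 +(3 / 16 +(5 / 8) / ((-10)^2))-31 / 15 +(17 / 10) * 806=707197 / 480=1473.33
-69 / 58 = -1.19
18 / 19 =0.95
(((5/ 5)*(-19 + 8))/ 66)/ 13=-0.01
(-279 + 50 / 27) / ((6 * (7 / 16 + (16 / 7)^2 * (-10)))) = 2933336 / 3289977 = 0.89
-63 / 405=-7 / 45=-0.16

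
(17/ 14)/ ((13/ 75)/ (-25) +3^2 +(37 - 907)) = -0.00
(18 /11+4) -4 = 18 /11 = 1.64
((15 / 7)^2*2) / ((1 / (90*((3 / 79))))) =121500 / 3871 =31.39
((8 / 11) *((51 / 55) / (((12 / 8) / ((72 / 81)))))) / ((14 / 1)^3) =272 / 1867635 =0.00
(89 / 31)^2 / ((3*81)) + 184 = 42976153 / 233523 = 184.03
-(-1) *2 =2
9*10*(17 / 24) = 255 / 4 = 63.75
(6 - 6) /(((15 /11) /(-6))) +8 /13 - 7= -6.38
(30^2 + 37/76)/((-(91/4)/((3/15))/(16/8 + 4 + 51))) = -205311/455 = -451.23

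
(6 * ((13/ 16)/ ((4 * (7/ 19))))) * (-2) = -741/ 112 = -6.62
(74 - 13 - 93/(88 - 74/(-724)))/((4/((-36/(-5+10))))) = -5735421/53155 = -107.90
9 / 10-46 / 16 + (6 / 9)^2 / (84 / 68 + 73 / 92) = -2005763 / 1142280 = -1.76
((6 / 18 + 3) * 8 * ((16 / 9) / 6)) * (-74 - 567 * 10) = -3676160 / 81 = -45384.69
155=155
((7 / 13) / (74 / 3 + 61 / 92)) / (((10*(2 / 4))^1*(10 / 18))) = 17388 / 2272075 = 0.01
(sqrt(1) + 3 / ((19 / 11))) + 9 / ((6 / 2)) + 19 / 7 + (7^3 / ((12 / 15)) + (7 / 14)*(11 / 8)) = 931827 / 2128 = 437.89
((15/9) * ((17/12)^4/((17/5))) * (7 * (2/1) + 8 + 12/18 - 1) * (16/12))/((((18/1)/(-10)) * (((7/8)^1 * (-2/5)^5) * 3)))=124744140625/105815808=1178.88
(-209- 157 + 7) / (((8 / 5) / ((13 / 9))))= -23335 / 72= -324.10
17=17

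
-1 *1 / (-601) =0.00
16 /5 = 3.20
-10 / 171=-0.06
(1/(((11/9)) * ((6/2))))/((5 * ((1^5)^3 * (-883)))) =-3/48565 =-0.00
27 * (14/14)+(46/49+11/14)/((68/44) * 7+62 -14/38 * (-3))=40916021/1514100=27.02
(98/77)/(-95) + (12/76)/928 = -12827/969760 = -0.01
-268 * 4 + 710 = -362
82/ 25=3.28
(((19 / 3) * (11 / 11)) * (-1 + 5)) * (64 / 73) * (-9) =-14592 / 73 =-199.89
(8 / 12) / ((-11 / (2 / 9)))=-4 / 297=-0.01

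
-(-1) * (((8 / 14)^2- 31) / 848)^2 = 2259009 / 1726568704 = 0.00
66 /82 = 33 /41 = 0.80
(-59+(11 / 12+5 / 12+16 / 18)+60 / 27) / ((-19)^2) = -0.15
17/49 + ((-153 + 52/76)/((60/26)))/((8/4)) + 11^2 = 2467481/27930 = 88.35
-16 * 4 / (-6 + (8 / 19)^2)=11552 / 1051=10.99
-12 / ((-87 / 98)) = 392 / 29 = 13.52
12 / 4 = 3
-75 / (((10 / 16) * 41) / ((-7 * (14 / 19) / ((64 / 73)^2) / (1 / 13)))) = 50918595 / 199424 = 255.33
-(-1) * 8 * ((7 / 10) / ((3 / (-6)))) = -56 / 5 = -11.20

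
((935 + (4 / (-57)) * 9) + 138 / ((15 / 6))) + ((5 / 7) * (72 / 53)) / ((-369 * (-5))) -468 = 753690599 / 1445045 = 521.57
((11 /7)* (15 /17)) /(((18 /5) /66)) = 3025 /119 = 25.42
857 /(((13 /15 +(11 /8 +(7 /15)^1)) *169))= 20568 /10985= 1.87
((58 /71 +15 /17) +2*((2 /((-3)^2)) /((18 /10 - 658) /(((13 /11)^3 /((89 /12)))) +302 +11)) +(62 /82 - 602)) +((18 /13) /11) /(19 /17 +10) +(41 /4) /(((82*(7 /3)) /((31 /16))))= -3961228538748190987799 /6608328780244743552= -599.43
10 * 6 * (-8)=-480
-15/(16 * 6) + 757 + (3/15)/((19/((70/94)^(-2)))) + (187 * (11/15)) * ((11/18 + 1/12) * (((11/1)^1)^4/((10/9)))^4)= 21383225150915901716011867/7448000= 2871002302754551787.86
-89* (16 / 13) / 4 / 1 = -356 / 13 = -27.38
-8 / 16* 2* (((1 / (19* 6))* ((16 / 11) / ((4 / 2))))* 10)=-40 / 627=-0.06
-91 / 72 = -1.26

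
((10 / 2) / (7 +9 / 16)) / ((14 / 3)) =120 / 847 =0.14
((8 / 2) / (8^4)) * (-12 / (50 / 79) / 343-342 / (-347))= 0.00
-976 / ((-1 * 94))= 488 / 47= 10.38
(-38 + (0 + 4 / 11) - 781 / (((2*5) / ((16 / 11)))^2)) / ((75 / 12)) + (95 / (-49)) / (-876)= -232417009 / 26827500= -8.66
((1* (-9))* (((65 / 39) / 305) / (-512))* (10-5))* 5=75 / 31232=0.00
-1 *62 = -62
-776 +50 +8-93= -811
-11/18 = -0.61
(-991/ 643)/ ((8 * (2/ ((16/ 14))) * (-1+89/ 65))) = -64415/ 216048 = -0.30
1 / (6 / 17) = 17 / 6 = 2.83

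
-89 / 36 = -2.47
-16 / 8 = -2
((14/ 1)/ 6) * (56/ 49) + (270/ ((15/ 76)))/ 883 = 11168/ 2649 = 4.22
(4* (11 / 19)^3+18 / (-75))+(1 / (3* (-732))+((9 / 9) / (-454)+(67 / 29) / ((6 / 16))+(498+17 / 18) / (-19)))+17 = -6360247849997 / 2478888555300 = -2.57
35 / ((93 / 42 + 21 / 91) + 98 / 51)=324870 / 40531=8.02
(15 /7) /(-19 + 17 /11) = -55 /448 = -0.12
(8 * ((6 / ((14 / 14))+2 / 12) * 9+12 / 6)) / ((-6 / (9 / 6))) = -115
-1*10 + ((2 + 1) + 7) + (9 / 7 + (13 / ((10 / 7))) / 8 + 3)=5.42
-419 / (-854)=0.49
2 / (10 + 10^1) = 1 / 10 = 0.10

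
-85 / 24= -3.54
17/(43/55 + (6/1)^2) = 55/119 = 0.46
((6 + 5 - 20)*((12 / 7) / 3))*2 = -72 / 7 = -10.29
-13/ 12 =-1.08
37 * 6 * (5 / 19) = 1110 / 19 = 58.42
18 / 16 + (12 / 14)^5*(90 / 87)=1.60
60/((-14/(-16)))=480/7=68.57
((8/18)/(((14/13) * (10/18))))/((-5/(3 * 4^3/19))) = -4992/3325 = -1.50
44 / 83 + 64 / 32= 210 / 83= 2.53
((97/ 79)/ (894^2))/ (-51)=-97/ 3220121844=-0.00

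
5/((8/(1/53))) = 0.01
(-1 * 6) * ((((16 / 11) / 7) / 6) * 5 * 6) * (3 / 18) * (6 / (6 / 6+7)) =-60 / 77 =-0.78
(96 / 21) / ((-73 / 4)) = -128 / 511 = -0.25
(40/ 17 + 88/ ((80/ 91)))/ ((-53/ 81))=-1410777/ 9010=-156.58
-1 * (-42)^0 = -1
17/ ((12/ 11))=187/ 12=15.58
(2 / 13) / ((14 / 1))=1 / 91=0.01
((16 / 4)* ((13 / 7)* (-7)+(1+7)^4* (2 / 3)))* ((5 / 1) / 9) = 163060 / 27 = 6039.26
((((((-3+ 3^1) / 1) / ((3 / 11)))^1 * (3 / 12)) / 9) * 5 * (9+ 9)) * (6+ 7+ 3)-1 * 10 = -10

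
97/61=1.59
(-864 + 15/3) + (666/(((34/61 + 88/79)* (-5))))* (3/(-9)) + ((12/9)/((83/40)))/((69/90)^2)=-734961205792/884067445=-831.34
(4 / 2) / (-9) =-2 / 9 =-0.22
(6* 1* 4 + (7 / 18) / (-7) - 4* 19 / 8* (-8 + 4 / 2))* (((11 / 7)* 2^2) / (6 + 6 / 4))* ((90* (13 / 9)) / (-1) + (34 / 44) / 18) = -74981591 / 8505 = -8816.18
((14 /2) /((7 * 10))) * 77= 77 /10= 7.70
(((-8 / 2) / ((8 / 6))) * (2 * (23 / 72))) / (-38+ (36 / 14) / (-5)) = 805 / 16176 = 0.05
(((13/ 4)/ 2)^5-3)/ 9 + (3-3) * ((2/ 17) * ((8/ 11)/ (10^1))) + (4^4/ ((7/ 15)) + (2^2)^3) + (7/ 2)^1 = 1273718923/ 2064384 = 617.00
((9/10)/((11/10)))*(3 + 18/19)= 675/209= 3.23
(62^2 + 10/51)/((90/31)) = 3038837/2295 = 1324.11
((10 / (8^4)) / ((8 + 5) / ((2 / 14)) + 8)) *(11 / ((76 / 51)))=85 / 466944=0.00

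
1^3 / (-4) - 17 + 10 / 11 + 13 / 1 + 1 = -103 / 44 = -2.34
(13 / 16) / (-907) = -13 / 14512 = -0.00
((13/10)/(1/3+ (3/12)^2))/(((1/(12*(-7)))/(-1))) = 26208/95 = 275.87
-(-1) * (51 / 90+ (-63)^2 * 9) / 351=1071647 / 10530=101.77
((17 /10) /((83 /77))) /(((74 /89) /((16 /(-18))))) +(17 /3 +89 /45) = 274474 /46065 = 5.96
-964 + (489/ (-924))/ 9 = -2672371/ 2772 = -964.06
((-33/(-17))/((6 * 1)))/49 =11/1666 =0.01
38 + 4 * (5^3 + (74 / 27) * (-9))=1318 / 3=439.33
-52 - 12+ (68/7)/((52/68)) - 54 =-9582/91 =-105.30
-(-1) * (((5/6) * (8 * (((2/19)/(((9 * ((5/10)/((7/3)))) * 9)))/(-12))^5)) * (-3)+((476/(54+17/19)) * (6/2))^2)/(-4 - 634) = -3829509819348871360517027758/3610512610786977502852597869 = -1.06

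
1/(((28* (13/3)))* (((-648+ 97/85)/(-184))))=11730/5003453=0.00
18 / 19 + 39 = 759 / 19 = 39.95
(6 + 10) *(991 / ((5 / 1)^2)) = 15856 / 25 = 634.24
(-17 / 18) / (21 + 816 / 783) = -493 / 11506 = -0.04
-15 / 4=-3.75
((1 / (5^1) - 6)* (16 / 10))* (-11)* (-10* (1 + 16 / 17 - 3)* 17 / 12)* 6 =9187.20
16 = 16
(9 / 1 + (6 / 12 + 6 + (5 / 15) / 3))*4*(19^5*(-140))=-194819469320 / 9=-21646607702.22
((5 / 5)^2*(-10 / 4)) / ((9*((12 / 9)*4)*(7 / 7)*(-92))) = 5 / 8832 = 0.00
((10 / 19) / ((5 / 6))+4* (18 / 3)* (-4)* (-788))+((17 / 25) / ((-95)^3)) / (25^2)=1013425710937483 / 13396484375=75648.63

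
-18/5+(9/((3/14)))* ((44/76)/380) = -2553/722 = -3.54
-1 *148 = -148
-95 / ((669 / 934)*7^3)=-88730 / 229467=-0.39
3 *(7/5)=21/5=4.20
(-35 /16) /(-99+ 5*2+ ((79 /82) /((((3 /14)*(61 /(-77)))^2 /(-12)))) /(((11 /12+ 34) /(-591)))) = -2237307065 /6853810668112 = -0.00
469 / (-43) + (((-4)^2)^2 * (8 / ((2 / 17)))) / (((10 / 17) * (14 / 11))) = 34978017 / 1505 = 23241.21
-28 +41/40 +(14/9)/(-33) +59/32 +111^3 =64988628643/47520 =1367605.82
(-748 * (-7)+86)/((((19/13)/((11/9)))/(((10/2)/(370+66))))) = 634205/12426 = 51.04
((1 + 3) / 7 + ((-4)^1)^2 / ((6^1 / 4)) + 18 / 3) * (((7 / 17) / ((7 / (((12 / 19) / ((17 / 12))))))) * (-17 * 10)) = -173760 / 2261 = -76.85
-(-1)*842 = 842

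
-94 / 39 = -2.41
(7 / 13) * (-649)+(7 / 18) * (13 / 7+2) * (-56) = -5635 / 13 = -433.46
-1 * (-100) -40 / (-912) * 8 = 5720 / 57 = 100.35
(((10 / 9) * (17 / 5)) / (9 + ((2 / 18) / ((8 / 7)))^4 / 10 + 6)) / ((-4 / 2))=-507617280 / 4031080801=-0.13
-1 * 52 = -52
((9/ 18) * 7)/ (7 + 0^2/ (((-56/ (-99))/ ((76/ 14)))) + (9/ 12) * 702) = 0.01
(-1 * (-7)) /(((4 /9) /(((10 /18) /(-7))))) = -5 /4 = -1.25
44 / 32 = 11 / 8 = 1.38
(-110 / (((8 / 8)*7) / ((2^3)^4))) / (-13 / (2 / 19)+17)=901120 / 1491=604.37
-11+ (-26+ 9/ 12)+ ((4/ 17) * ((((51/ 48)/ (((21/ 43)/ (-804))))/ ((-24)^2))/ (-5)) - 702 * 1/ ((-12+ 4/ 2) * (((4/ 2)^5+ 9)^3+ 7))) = -26131555/ 723744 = -36.11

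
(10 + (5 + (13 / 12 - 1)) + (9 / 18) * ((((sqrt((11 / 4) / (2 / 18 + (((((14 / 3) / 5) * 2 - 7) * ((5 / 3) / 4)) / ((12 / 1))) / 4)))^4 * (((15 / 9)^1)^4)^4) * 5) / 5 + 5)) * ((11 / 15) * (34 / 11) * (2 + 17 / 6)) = 186416708119411061 / 5622645780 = 33154624.25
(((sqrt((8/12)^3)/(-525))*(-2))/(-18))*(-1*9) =0.00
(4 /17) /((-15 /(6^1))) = -0.09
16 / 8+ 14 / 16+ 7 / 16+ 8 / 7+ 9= 1507 / 112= 13.46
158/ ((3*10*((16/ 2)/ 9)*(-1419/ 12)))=-0.05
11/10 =1.10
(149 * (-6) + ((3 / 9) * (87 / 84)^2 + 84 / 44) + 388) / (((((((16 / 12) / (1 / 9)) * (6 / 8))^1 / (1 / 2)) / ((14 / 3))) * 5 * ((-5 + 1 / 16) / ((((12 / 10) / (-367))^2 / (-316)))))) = -13032589 / 72816459494625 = -0.00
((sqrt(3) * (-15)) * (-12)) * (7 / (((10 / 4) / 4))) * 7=14112 * sqrt(3)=24442.70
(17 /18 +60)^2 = 1203409 /324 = 3714.23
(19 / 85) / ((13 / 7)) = 133 / 1105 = 0.12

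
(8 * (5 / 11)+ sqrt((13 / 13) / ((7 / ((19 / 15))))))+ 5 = sqrt(1995) / 105+ 95 / 11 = 9.06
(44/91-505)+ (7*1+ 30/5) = -491.52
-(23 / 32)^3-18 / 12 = -61319 / 32768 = -1.87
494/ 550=0.90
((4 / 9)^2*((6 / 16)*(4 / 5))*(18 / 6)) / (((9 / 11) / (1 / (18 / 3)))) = 0.04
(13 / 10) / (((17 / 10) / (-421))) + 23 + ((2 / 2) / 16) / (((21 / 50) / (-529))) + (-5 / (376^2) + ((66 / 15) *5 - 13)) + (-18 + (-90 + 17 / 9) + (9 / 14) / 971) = -9971749415863 / 21003242688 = -474.77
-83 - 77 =-160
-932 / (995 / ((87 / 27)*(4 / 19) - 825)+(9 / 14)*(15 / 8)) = 2101980608 / 3825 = 549537.41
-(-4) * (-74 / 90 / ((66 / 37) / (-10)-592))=5476 / 985977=0.01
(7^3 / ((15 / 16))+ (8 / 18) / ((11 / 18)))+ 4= 61148 / 165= 370.59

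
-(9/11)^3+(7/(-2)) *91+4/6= -2542591/7986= -318.38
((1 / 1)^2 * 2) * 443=886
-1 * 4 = -4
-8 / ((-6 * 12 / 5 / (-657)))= -365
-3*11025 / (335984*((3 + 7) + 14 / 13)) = -47775 / 5375744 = -0.01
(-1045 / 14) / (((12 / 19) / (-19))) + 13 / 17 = 6415349 / 2856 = 2246.27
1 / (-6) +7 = 41 / 6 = 6.83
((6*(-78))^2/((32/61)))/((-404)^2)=835029/326432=2.56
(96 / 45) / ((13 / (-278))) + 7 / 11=-96491 / 2145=-44.98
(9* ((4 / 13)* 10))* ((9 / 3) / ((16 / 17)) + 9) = 675 / 2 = 337.50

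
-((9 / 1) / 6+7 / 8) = -19 / 8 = -2.38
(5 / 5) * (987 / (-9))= -329 / 3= -109.67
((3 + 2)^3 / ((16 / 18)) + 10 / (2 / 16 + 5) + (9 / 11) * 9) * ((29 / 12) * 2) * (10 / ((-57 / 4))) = -78442535 / 154242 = -508.57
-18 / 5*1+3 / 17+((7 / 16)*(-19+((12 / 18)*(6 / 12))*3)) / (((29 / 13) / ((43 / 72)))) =-5.53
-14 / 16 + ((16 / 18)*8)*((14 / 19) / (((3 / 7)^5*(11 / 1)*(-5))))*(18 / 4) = -62013833 / 2031480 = -30.53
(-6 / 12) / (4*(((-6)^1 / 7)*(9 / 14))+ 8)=-49 / 568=-0.09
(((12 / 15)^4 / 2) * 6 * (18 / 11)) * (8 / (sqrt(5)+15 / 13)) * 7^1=33.22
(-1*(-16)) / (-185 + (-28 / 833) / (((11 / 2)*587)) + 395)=6147064 / 80680211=0.08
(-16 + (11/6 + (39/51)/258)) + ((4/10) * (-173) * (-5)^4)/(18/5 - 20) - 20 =234046364/89913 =2603.03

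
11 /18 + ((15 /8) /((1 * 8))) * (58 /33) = 3241 /3168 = 1.02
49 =49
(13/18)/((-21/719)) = -9347/378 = -24.73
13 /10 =1.30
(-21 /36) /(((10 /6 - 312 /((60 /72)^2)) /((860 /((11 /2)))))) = 75250 /369281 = 0.20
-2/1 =-2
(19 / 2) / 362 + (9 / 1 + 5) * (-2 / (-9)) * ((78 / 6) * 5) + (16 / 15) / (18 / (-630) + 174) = 8024638003 / 39675924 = 202.25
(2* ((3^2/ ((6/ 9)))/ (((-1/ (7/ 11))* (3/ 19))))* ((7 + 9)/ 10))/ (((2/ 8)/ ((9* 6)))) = -2068416/ 55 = -37607.56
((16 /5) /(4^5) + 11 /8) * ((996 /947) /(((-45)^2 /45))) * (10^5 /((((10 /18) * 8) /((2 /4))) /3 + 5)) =16471350 /40721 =404.49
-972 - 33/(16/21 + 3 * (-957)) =-58586607/60275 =-971.99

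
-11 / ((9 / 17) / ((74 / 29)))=-53.02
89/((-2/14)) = -623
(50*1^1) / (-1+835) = 25 / 417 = 0.06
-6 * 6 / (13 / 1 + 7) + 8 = 6.20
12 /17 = 0.71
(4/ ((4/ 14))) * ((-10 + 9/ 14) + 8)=-19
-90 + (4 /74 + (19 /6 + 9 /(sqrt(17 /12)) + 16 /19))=-362483 /4218 + 18* sqrt(51) /17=-78.38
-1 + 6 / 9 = -1 / 3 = -0.33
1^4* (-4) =-4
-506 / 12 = -253 / 6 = -42.17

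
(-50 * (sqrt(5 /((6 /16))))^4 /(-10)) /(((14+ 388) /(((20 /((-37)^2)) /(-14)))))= -40000 /17335647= -0.00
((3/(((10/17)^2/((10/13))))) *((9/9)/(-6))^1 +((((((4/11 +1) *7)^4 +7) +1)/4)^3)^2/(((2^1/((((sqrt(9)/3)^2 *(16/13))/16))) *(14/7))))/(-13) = -16218957244337284543538058382867201047265045325941/136364427035564955648516188487680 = -118938330156348239.61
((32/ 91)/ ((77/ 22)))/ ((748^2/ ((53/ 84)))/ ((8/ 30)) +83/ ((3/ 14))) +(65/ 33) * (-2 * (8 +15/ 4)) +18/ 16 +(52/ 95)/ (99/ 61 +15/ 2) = -10097240421232700669/ 223871302400786040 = -45.10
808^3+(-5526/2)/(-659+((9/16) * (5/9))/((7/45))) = 38816071212752/73583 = 527514116.21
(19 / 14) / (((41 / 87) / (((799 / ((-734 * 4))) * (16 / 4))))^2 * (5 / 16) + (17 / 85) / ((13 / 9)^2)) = 155157355696590 / 17655246740467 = 8.79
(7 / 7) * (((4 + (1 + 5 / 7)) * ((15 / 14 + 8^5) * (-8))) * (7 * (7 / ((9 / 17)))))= -138649582.22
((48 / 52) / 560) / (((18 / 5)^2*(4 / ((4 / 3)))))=5 / 117936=0.00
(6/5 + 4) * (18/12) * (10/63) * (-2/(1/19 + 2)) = -76/63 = -1.21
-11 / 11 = -1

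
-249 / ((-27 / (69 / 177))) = 1909 / 531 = 3.60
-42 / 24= -7 / 4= -1.75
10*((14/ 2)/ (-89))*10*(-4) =2800/ 89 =31.46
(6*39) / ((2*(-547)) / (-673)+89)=2.58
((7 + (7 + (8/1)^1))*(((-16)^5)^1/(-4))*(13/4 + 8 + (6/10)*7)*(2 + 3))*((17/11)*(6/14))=2065563648/7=295080521.14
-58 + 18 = -40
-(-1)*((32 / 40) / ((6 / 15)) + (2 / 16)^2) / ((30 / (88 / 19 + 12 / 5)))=7181 / 15200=0.47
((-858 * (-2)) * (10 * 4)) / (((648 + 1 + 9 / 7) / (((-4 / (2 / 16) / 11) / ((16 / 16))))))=-174720 / 569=-307.07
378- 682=-304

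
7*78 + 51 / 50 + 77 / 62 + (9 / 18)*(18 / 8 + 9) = 3434099 / 6200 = 553.89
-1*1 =-1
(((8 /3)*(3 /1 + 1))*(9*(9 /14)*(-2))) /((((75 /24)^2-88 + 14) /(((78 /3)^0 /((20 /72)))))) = 995328 /143885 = 6.92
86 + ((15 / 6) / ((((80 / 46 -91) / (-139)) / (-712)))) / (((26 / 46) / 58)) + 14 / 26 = -7589030815 / 26689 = -284350.51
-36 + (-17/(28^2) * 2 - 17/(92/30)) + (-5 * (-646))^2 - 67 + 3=94062074429/9016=10432794.41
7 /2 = 3.50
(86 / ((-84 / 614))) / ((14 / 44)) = -290422 / 147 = -1975.66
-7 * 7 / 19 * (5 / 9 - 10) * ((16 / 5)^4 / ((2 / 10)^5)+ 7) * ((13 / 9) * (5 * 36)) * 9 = 18676434331.58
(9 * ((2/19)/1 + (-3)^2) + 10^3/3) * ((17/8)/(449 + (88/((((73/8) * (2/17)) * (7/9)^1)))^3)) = 53694305224217/71258005347733560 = 0.00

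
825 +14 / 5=4139 / 5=827.80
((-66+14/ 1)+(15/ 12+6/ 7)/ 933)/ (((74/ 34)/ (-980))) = 808241455/ 34521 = 23413.04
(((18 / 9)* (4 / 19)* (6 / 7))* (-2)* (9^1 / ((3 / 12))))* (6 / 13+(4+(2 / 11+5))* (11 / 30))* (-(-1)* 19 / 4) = -214992 / 455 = -472.51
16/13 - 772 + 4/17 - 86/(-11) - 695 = -3543707/2431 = -1457.72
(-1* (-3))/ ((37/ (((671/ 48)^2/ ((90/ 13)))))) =5853133/ 2557440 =2.29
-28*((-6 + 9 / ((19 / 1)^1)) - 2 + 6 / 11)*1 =195.46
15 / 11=1.36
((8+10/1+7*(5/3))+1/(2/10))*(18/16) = 39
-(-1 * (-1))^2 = -1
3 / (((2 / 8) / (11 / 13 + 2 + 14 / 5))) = 4404 / 65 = 67.75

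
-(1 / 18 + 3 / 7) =-61 / 126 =-0.48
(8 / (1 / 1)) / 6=4 / 3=1.33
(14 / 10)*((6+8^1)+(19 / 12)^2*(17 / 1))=57071 / 720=79.27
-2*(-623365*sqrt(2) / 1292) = 623365*sqrt(2) / 646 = 1364.66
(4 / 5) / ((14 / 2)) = 4 / 35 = 0.11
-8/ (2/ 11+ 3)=-88/ 35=-2.51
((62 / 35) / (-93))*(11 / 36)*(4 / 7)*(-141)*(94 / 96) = 24299 / 52920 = 0.46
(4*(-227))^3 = -748613312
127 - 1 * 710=-583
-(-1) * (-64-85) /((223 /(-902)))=134398 /223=602.68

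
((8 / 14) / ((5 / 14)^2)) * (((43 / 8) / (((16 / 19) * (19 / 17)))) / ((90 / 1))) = 5117 / 18000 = 0.28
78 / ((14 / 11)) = 429 / 7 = 61.29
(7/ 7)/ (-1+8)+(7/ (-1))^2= 344/ 7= 49.14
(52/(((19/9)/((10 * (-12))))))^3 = -177125584896000/6859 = -25823820512.61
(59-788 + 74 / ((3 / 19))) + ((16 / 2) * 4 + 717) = 1466 / 3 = 488.67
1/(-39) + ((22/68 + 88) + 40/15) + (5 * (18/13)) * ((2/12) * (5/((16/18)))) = 97.45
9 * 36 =324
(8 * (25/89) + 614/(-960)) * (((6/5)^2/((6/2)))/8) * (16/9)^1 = 68677/400500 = 0.17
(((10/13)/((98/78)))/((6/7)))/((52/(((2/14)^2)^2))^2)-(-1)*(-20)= -2182323066555/109116153328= -20.00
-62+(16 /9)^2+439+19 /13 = 401848 /1053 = 381.62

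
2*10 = 20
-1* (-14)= 14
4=4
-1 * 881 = -881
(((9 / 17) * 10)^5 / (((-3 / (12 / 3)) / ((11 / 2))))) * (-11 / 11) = 43302600000 / 1419857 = 30497.86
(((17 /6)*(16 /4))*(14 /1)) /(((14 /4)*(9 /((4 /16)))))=34 /27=1.26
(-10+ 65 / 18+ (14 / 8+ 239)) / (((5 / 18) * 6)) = 8437 / 60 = 140.62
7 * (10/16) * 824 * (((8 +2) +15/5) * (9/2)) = 421785/2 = 210892.50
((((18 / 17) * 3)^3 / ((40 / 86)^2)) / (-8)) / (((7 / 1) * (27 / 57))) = -76831497 / 13756400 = -5.59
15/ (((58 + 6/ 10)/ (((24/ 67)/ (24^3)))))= 25/ 3769152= 0.00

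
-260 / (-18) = 130 / 9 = 14.44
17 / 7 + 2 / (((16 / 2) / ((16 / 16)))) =75 / 28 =2.68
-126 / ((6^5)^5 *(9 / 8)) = -7 / 1776893001870606336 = -0.00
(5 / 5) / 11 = 1 / 11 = 0.09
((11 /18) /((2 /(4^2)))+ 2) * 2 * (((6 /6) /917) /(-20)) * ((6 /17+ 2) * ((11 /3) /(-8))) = 341 /420903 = 0.00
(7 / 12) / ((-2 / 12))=-7 / 2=-3.50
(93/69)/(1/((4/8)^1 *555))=374.02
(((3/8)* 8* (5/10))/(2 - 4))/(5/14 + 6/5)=-105/218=-0.48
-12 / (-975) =4 / 325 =0.01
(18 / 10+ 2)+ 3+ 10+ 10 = 134 / 5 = 26.80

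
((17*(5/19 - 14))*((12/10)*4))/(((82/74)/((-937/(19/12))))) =44301989664/74005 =598635.09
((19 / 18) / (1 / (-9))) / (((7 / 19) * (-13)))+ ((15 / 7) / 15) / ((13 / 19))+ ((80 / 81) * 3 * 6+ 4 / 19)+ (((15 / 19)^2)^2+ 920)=28682761187 / 30495114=940.57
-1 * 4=-4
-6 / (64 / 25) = -75 / 32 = -2.34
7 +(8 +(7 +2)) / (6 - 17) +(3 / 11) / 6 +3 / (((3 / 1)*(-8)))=43 / 8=5.38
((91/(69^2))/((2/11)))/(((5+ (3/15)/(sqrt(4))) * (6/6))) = 0.02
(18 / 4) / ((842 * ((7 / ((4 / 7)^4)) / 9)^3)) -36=-71954014725867564 / 1998723395686003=-36.00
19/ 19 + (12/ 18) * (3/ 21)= 23/ 21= 1.10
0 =0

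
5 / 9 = 0.56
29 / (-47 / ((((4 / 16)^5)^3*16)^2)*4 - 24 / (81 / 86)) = -783 / 22860271708532638384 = -0.00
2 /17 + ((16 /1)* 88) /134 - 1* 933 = -1050585 /1139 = -922.37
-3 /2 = -1.50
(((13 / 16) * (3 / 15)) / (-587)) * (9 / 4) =-117 / 187840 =-0.00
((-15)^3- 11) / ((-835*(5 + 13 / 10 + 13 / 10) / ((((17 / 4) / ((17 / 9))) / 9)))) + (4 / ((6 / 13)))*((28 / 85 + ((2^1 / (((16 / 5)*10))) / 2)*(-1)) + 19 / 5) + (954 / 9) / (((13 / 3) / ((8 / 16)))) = 47.88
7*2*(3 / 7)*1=6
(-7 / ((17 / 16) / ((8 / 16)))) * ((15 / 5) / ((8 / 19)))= -399 / 17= -23.47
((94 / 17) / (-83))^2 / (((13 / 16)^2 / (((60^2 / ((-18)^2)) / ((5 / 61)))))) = 2759659520 / 3028190841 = 0.91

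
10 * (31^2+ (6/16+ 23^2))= 59615/4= 14903.75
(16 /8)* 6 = 12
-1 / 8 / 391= -1 / 3128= -0.00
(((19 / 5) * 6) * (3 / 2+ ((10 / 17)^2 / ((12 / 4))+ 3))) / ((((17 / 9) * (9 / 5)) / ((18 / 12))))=456171 / 9826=46.42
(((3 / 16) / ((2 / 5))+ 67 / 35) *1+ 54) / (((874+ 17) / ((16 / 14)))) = 63149 / 873180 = 0.07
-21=-21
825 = 825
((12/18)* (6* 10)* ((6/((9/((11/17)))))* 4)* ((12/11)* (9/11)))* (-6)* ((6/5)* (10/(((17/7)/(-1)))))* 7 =40642560/3179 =12784.70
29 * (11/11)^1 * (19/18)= 551/18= 30.61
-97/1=-97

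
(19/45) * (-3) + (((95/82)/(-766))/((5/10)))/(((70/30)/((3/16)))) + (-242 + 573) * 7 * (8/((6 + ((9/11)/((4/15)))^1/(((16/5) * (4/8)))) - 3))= 38237728633453/10147906720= 3768.04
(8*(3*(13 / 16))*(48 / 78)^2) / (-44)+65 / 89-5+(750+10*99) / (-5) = -4485472 / 12727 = -352.44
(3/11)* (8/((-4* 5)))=-6/55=-0.11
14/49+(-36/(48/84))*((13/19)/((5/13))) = -74339/665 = -111.79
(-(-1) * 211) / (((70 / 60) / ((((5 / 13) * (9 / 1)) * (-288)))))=-16407360 / 91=-180300.66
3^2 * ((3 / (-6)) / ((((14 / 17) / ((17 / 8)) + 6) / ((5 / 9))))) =-1445 / 3692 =-0.39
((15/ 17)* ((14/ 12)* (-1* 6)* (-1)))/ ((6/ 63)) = 2205/ 34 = 64.85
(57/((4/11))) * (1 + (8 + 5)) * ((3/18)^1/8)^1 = 1463/32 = 45.72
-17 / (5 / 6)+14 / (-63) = -928 / 45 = -20.62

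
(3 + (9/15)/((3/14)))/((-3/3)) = -5.80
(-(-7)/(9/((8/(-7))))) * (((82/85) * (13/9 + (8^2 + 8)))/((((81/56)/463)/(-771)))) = 2889398481536/185895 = 15543174.81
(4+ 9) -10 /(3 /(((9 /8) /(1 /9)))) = -20.75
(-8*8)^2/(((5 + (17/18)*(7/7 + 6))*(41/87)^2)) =558047232/351329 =1588.39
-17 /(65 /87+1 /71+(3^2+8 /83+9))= -8715747 /9668120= -0.90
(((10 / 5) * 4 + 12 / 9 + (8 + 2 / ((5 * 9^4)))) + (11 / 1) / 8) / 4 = 4909831 / 1049760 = 4.68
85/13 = 6.54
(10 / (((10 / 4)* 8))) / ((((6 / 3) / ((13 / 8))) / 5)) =65 / 32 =2.03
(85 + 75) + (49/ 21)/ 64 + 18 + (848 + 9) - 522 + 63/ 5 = 504611/ 960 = 525.64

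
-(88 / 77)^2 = -64 / 49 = -1.31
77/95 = 0.81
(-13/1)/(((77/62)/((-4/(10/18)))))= 29016/385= 75.37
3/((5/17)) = 51/5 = 10.20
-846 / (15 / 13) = -3666 / 5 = -733.20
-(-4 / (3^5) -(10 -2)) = 1948 / 243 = 8.02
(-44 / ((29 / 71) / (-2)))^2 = 39037504 / 841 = 46417.96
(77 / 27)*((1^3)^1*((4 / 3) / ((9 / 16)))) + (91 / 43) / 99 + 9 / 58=138725623 / 19999386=6.94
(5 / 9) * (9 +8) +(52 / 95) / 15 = 40531 / 4275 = 9.48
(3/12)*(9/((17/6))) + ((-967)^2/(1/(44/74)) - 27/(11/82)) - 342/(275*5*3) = 961392115213/1729750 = 555798.30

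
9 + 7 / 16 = 9.44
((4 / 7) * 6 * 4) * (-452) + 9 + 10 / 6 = -129952 / 21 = -6188.19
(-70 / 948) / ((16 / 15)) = -175 / 2528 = -0.07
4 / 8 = 1 / 2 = 0.50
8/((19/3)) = 24/19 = 1.26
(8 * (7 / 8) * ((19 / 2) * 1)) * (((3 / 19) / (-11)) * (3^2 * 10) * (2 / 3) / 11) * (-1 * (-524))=-330120 / 121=-2728.26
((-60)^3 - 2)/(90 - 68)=-108001/11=-9818.27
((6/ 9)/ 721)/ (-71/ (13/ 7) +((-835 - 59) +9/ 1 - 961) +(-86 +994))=-26/ 27450633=-0.00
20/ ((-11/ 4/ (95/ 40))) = -190/ 11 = -17.27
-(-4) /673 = 4 /673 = 0.01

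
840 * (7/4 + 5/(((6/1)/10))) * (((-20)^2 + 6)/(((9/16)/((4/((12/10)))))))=550211200/27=20378192.59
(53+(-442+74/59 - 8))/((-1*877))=23349/51743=0.45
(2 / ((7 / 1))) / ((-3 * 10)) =-1 / 105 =-0.01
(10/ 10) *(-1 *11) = -11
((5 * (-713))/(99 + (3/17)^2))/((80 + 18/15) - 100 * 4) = 1030285/9124056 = 0.11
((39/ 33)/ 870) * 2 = 13/ 4785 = 0.00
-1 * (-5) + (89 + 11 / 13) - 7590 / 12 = -13979 / 26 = -537.65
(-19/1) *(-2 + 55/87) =2261/87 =25.99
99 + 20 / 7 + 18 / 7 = 731 / 7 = 104.43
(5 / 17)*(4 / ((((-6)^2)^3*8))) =5 / 1586304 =0.00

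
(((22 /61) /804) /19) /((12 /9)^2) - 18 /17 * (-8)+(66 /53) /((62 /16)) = 610211862651 /69405630176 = 8.79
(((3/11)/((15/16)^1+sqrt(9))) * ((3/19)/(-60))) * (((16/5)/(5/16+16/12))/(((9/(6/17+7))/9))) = -5120/1964809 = -0.00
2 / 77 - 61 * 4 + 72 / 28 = -18588 / 77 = -241.40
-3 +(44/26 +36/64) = -155/208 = -0.75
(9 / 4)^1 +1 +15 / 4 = 7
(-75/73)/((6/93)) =-2325/146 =-15.92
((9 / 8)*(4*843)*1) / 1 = 7587 / 2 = 3793.50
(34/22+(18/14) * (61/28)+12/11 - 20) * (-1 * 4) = 58.25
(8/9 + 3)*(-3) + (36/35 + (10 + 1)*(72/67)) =8321/7035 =1.18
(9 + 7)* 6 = 96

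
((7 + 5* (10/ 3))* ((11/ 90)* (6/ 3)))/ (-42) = -781/ 5670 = -0.14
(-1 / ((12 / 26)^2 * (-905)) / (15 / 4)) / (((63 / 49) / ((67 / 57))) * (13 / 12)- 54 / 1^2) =-317044 / 12105221175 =-0.00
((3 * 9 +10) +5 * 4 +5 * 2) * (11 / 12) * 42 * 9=46431 / 2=23215.50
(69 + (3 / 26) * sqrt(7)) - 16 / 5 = 3 * sqrt(7) / 26 + 329 / 5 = 66.11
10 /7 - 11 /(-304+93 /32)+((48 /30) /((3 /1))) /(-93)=27461194 /18817155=1.46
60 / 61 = 0.98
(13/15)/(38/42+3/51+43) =1547/78475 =0.02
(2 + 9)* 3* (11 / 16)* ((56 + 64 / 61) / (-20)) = -31581 / 488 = -64.72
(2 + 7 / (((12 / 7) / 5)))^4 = 5236114321 / 20736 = 252513.23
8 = 8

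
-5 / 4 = -1.25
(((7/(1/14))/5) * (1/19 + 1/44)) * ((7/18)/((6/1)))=2401/25080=0.10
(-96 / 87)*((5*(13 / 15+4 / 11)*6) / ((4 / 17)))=-1904 / 11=-173.09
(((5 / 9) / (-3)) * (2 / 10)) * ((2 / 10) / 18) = -1 / 2430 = -0.00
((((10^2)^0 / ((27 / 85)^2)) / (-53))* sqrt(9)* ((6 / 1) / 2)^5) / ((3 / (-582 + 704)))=-881450 / 159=-5543.71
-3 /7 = -0.43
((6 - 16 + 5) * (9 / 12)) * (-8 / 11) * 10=300 / 11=27.27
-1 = -1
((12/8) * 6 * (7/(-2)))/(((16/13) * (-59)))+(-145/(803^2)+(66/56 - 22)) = -173741187707/8521795744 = -20.39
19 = 19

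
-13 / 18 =-0.72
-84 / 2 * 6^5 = -326592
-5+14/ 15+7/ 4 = -2.32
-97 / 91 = -1.07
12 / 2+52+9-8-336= -277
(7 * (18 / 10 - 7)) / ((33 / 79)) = -14378 / 165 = -87.14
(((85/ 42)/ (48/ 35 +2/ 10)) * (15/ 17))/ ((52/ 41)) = 1025/ 1144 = 0.90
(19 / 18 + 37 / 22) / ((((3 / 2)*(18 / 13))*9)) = 3523 / 24057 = 0.15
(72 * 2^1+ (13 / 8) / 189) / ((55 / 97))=21120877 / 83160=253.98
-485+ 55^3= 165890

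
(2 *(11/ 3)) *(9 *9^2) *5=26730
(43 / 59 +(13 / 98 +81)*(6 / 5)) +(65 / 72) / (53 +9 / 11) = 60445285213 / 616129920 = 98.10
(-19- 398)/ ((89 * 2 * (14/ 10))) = -2085/ 1246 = -1.67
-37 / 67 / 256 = -37 / 17152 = -0.00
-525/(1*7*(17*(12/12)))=-75/17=-4.41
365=365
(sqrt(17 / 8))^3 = 17 * sqrt(34) / 32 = 3.10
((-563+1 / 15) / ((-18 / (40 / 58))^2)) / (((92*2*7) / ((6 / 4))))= -10555 / 10967481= -0.00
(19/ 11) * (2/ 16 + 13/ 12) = 551/ 264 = 2.09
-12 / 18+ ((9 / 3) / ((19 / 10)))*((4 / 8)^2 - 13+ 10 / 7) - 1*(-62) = 34679 / 798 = 43.46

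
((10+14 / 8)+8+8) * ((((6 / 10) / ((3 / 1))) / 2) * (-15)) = -333 / 8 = -41.62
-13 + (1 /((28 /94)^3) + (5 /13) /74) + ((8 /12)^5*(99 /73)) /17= 1099075053065 /44224683048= 24.85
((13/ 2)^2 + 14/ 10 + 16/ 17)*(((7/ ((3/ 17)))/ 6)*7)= 742889/ 360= 2063.58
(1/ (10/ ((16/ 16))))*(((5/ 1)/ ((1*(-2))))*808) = -202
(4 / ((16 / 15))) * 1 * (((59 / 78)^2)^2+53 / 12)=878002625 / 49353408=17.79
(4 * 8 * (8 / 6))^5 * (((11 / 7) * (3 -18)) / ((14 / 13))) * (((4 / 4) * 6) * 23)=-565045897461760 / 1323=-427094404733.00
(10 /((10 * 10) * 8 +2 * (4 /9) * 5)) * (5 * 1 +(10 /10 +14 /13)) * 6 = 1242 /2353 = 0.53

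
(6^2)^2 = 1296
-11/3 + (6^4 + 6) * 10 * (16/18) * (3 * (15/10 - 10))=-885371/3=-295123.67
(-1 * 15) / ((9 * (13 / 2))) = -10 / 39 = -0.26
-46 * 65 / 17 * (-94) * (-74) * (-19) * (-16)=-6322725760 / 17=-371925044.71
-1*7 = -7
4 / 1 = 4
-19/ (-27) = 19/ 27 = 0.70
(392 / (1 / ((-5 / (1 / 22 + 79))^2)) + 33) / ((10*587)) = 104539193 / 17751590270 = 0.01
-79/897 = -0.09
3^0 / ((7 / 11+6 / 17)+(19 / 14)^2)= 36652 / 103767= 0.35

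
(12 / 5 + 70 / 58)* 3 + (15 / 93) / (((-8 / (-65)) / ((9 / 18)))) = 825349 / 71920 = 11.48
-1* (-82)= 82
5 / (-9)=-5 / 9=-0.56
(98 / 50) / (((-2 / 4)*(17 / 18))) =-1764 / 425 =-4.15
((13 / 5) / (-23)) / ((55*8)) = -13 / 50600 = -0.00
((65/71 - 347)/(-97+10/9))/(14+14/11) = 202719/857822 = 0.24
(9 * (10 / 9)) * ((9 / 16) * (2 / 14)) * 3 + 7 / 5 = 3.81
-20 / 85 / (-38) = 2 / 323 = 0.01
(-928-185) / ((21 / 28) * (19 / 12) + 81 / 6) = -17808 / 235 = -75.78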